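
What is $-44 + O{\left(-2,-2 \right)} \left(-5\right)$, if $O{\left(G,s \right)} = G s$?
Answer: $-64$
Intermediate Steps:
$-44 + O{\left(-2,-2 \right)} \left(-5\right) = -44 + \left(-2\right) \left(-2\right) \left(-5\right) = -44 + 4 \left(-5\right) = -44 - 20 = -64$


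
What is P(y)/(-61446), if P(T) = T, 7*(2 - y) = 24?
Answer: 5/215061 ≈ 2.3249e-5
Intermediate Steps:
y = -10/7 (y = 2 - 1/7*24 = 2 - 24/7 = -10/7 ≈ -1.4286)
P(y)/(-61446) = -10/7/(-61446) = -10/7*(-1/61446) = 5/215061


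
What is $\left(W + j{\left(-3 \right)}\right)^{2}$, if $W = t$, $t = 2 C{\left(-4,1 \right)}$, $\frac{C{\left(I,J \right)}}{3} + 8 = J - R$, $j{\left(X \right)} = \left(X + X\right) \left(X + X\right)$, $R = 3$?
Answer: $576$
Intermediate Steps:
$j{\left(X \right)} = 4 X^{2}$ ($j{\left(X \right)} = 2 X 2 X = 4 X^{2}$)
$C{\left(I,J \right)} = -33 + 3 J$ ($C{\left(I,J \right)} = -24 + 3 \left(J - 3\right) = -24 + 3 \left(-3 + J\right) = -24 + \left(-9 + 3 J\right) = -33 + 3 J$)
$t = -60$ ($t = 2 \left(-33 + 3 \cdot 1\right) = 2 \left(-33 + 3\right) = 2 \left(-30\right) = -60$)
$W = -60$
$\left(W + j{\left(-3 \right)}\right)^{2} = \left(-60 + 4 \left(-3\right)^{2}\right)^{2} = \left(-60 + 4 \cdot 9\right)^{2} = \left(-60 + 36\right)^{2} = \left(-24\right)^{2} = 576$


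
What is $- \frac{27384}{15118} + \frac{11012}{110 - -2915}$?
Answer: $\frac{41821408}{22865975} \approx 1.829$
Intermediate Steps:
$- \frac{27384}{15118} + \frac{11012}{110 - -2915} = \left(-27384\right) \frac{1}{15118} + \frac{11012}{110 + 2915} = - \frac{13692}{7559} + \frac{11012}{3025} = \frac{41821408}{22865975}$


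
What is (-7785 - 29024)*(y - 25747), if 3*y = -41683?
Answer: 4377473516/3 ≈ 1.4592e+9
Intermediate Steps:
y = -41683/3 (y = (1/3)*(-41683) = -41683/3 ≈ -13894.)
(-7785 - 29024)*(y - 25747) = (-7785 - 29024)*(-41683/3 - 25747) = -36809*(-118924/3) = 4377473516/3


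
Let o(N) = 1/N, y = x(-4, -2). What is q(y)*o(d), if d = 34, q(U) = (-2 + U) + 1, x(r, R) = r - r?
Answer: -1/34 ≈ -0.029412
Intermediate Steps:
x(r, R) = 0
y = 0
q(U) = -1 + U
q(y)*o(d) = (-1 + 0)/34 = -1*1/34 = -1/34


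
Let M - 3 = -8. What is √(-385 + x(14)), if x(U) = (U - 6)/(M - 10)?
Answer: I*√86745/15 ≈ 19.635*I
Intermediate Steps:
M = -5 (M = 3 - 8 = -5)
x(U) = ⅖ - U/15 (x(U) = (U - 6)/(-5 - 10) = (-6 + U)/(-15) = (-6 + U)*(-1/15) = ⅖ - U/15)
√(-385 + x(14)) = √(-385 + (⅖ - 1/15*14)) = √(-385 + (⅖ - 14/15)) = √(-385 - 8/15) = √(-5783/15) = I*√86745/15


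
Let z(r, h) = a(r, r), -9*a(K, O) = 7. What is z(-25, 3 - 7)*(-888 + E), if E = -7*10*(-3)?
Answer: 1582/3 ≈ 527.33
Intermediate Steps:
a(K, O) = -7/9 (a(K, O) = -⅑*7 = -7/9)
E = 210 (E = -70*(-3) = 210)
z(r, h) = -7/9
z(-25, 3 - 7)*(-888 + E) = -7*(-888 + 210)/9 = -7/9*(-678) = 1582/3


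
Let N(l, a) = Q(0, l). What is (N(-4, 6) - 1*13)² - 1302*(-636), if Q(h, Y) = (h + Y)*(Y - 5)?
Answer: 828601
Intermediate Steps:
Q(h, Y) = (-5 + Y)*(Y + h) (Q(h, Y) = (Y + h)*(-5 + Y) = (-5 + Y)*(Y + h))
N(l, a) = l² - 5*l (N(l, a) = l² - 5*l - 5*0 + l*0 = l² - 5*l + 0 + 0 = l² - 5*l)
(N(-4, 6) - 1*13)² - 1302*(-636) = (-4*(-5 - 4) - 1*13)² - 1302*(-636) = (-4*(-9) - 13)² + 828072 = (36 - 13)² + 828072 = 23² + 828072 = 529 + 828072 = 828601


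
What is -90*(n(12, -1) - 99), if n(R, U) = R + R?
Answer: 6750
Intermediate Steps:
n(R, U) = 2*R
-90*(n(12, -1) - 99) = -90*(2*12 - 99) = -90*(24 - 99) = -90*(-75) = 6750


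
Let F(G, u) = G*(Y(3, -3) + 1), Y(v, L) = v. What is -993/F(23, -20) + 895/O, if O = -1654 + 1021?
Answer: -710909/58236 ≈ -12.207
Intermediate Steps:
O = -633
F(G, u) = 4*G (F(G, u) = G*(3 + 1) = G*4 = 4*G)
-993/F(23, -20) + 895/O = -993/(4*23) + 895/(-633) = -993/92 + 895*(-1/633) = -993*1/92 - 895/633 = -993/92 - 895/633 = -710909/58236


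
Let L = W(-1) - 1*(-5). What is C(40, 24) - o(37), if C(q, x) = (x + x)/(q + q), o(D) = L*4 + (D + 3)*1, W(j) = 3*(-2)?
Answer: -177/5 ≈ -35.400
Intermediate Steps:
W(j) = -6
L = -1 (L = -6 - 1*(-5) = -6 + 5 = -1)
o(D) = -1 + D (o(D) = -1*4 + (D + 3)*1 = -4 + (3 + D)*1 = -4 + (3 + D) = -1 + D)
C(q, x) = x/q (C(q, x) = (2*x)/((2*q)) = (2*x)*(1/(2*q)) = x/q)
C(40, 24) - o(37) = 24/40 - (-1 + 37) = 24*(1/40) - 1*36 = 3/5 - 36 = -177/5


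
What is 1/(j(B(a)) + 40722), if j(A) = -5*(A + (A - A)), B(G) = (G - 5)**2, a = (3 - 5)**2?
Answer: 1/40717 ≈ 2.4560e-5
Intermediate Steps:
a = 4 (a = (-2)**2 = 4)
B(G) = (-5 + G)**2
j(A) = -5*A (j(A) = -5*(A + 0) = -5*A)
1/(j(B(a)) + 40722) = 1/(-5*(-5 + 4)**2 + 40722) = 1/(-5*(-1)**2 + 40722) = 1/(-5*1 + 40722) = 1/(-5 + 40722) = 1/40717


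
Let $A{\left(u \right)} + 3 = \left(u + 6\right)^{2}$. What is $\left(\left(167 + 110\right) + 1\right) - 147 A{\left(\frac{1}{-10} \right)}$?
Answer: $- \frac{439807}{100} \approx -4398.1$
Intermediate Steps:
$A{\left(u \right)} = -3 + \left(6 + u\right)^{2}$ ($A{\left(u \right)} = -3 + \left(u + 6\right)^{2} = -3 + \left(6 + u\right)^{2}$)
$\left(\left(167 + 110\right) + 1\right) - 147 A{\left(\frac{1}{-10} \right)} = \left(\left(167 + 110\right) + 1\right) - 147 \left(-3 + \left(6 + \frac{1}{-10}\right)^{2}\right) = \left(277 + 1\right) - 147 \left(-3 + \left(6 - \frac{1}{10}\right)^{2}\right) = 278 - 147 \left(-3 + \left(\frac{59}{10}\right)^{2}\right) = 278 - 147 \left(-3 + \frac{3481}{100}\right) = 278 - \frac{467607}{100} = - \frac{439807}{100}$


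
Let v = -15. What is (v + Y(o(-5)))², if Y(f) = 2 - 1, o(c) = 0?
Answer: 196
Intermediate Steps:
Y(f) = 1
(v + Y(o(-5)))² = (-15 + 1)² = (-14)² = 196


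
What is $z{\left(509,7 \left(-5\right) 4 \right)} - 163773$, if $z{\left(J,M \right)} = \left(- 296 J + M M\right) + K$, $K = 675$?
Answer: $-294162$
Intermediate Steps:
$z{\left(J,M \right)} = 675 + M^{2} - 296 J$ ($z{\left(J,M \right)} = \left(- 296 J + M M\right) + 675 = \left(- 296 J + M^{2}\right) + 675 = \left(M^{2} - 296 J\right) + 675 = 675 + M^{2} - 296 J$)
$z{\left(509,7 \left(-5\right) 4 \right)} - 163773 = \left(675 + \left(7 \left(-5\right) 4\right)^{2} - 150664\right) - 163773 = \left(675 + \left(\left(-35\right) 4\right)^{2} - 150664\right) - 163773 = \left(675 + \left(-140\right)^{2} - 150664\right) - 163773 = \left(675 + 19600 - 150664\right) - 163773 = -130389 - 163773 = -294162$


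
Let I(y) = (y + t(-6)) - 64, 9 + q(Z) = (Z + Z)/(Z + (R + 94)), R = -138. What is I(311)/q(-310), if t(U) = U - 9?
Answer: -41064/1283 ≈ -32.006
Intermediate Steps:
t(U) = -9 + U
q(Z) = -9 + 2*Z/(-44 + Z) (q(Z) = -9 + (Z + Z)/(Z + (-138 + 94)) = -9 + (2*Z)/(Z - 44) = -9 + (2*Z)/(-44 + Z) = -9 + 2*Z/(-44 + Z))
I(y) = -79 + y (I(y) = (y + (-9 - 6)) - 64 = (y - 15) - 64 = (-15 + y) - 64 = -79 + y)
I(311)/q(-310) = (-79 + 311)/(((396 - 7*(-310))/(-44 - 310))) = 232/(((396 + 2170)/(-354))) = 232/((-1/354*2566)) = 232/(-1283/177) = 232*(-177/1283) = -41064/1283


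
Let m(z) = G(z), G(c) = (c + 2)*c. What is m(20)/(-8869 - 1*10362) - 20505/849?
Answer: -131568405/5442373 ≈ -24.175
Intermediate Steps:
G(c) = c*(2 + c) (G(c) = (2 + c)*c = c*(2 + c))
m(z) = z*(2 + z)
m(20)/(-8869 - 1*10362) - 20505/849 = (20*(2 + 20))/(-8869 - 1*10362) - 20505/849 = (20*22)/(-8869 - 10362) - 20505*1/849 = 440/(-19231) - 6835/283 = 440*(-1/19231) - 6835/283 = -440/19231 - 6835/283 = -131568405/5442373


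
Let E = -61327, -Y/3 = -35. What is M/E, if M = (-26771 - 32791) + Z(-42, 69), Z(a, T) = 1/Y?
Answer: 6254009/6439335 ≈ 0.97122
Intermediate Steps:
Y = 105 (Y = -3*(-35) = 105)
Z(a, T) = 1/105
M = -6254009/105 (M = (-26771 - 32791) + 1/105 = -59562 + 1/105 = -6254009/105 ≈ -59562.)
M/E = -6254009/105/(-61327) = -6254009/105*(-1/61327) = 6254009/6439335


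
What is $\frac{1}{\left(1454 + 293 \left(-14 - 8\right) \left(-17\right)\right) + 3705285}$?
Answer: $\frac{1}{3816321} \approx 2.6203 \cdot 10^{-7}$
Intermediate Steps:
$\frac{1}{\left(1454 + 293 \left(-14 - 8\right) \left(-17\right)\right) + 3705285} = \frac{1}{\left(1454 + 293 \left(\left(-22\right) \left(-17\right)\right)\right) + 3705285} = \frac{1}{\left(1454 + 293 \cdot 374\right) + 3705285} = \frac{1}{\left(1454 + 109582\right) + 3705285} = \frac{1}{111036 + 3705285} = \frac{1}{3816321}$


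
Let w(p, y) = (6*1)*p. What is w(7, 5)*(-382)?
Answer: -16044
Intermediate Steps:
w(p, y) = 6*p
w(7, 5)*(-382) = (6*7)*(-382) = 42*(-382) = -16044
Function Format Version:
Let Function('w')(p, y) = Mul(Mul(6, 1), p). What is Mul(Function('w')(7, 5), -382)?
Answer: -16044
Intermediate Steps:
Function('w')(p, y) = Mul(6, p)
Mul(Function('w')(7, 5), -382) = Mul(Mul(6, 7), -382) = Mul(42, -382) = -16044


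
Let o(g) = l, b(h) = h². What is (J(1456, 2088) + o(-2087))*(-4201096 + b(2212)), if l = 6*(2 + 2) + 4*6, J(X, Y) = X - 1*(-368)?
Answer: 1295139456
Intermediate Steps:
J(X, Y) = 368 + X (J(X, Y) = X + 368 = 368 + X)
l = 48 (l = 6*4 + 24 = 24 + 24 = 48)
o(g) = 48
(J(1456, 2088) + o(-2087))*(-4201096 + b(2212)) = ((368 + 1456) + 48)*(-4201096 + 2212²) = (1824 + 48)*(-4201096 + 4892944) = 1872*691848 = 1295139456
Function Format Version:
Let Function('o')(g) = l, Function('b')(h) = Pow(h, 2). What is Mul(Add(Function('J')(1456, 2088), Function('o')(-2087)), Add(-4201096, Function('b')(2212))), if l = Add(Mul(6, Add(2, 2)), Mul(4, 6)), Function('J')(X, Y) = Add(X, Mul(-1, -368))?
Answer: 1295139456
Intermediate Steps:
Function('J')(X, Y) = Add(368, X) (Function('J')(X, Y) = Add(X, 368) = Add(368, X))
l = 48 (l = Add(Mul(6, 4), 24) = Add(24, 24) = 48)
Function('o')(g) = 48
Mul(Add(Function('J')(1456, 2088), Function('o')(-2087)), Add(-4201096, Function('b')(2212))) = Mul(Add(Add(368, 1456), 48), Add(-4201096, Pow(2212, 2))) = Mul(Add(1824, 48), Add(-4201096, 4892944)) = Mul(1872, 691848) = 1295139456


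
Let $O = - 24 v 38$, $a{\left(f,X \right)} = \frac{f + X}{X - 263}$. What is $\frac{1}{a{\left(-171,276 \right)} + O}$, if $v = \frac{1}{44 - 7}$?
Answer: $- \frac{481}{7971} \approx -0.060344$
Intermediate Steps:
$v = \frac{1}{37} \approx 0.027027$
$a{\left(f,X \right)} = \frac{X + f}{-263 + X}$
$O = - \frac{912}{37}$ ($O = \left(-24\right) \frac{1}{37} \cdot 38 = \left(- \frac{24}{37}\right) 38 = - \frac{912}{37} \approx -24.649$)
$\frac{1}{a{\left(-171,276 \right)} + O} = \frac{1}{\frac{276 - 171}{-263 + 276} - \frac{912}{37}} = \frac{1}{\frac{1}{13} \cdot 105 - \frac{912}{37}} = \frac{1}{\frac{105}{13} - \frac{912}{37}} = \frac{1}{- \frac{7971}{481}} = - \frac{481}{7971}$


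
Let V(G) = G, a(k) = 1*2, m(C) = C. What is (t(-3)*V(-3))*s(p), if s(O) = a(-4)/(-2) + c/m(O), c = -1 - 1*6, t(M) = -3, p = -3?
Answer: 12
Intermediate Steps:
a(k) = 2
c = -7 (c = -1 - 6 = -7)
s(O) = -1 - 7/O (s(O) = 2/(-2) - 7/O = 2*(-½) - 7/O = -1 - 7/O)
(t(-3)*V(-3))*s(p) = (-3*(-3))*((-7 - 1*(-3))/(-3)) = 9*(-(-7 + 3)/3) = 9*(-⅓*(-4)) = 9*(4/3) = 12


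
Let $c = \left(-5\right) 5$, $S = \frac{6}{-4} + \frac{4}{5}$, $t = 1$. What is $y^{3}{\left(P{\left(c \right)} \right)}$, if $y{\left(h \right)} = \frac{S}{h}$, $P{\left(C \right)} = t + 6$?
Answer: $- \frac{1}{1000} \approx -0.001$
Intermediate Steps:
$S = - \frac{7}{10}$ ($S = 6 \left(- \frac{1}{4}\right) + 4 \cdot \frac{1}{5} = - \frac{3}{2} + \frac{4}{5} = - \frac{7}{10} \approx -0.7$)
$c = -25$
$P{\left(C \right)} = 7$ ($P{\left(C \right)} = 1 + 6 = 7$)
$y{\left(h \right)} = - \frac{7}{10 h}$
$y^{3}{\left(P{\left(c \right)} \right)} = \left(- \frac{7}{10 \cdot 7}\right)^{3} = \left(\left(- \frac{7}{10}\right) \frac{1}{7}\right)^{3} = \left(- \frac{1}{10}\right)^{3} = - \frac{1}{1000}$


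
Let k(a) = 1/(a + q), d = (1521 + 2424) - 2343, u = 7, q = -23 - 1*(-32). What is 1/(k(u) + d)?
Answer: 16/25633 ≈ 0.00062420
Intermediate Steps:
q = 9 (q = -23 + 32 = 9)
d = 1602 (d = 3945 - 2343 = 1602)
k(a) = 1/(9 + a) (k(a) = 1/(a + 9) = 1/(9 + a))
1/(k(u) + d) = 1/(1/(9 + 7) + 1602) = 1/(1/16 + 1602) = 1/(25633/16) = 16/25633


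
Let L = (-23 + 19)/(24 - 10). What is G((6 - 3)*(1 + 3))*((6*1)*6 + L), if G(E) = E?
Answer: 3000/7 ≈ 428.57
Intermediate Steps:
L = -2/7 (L = -4/14 = -4*1/14 = -2/7 ≈ -0.28571)
G((6 - 3)*(1 + 3))*((6*1)*6 + L) = ((6 - 3)*(1 + 3))*((6*1)*6 - 2/7) = (3*4)*(6*6 - 2/7) = 12*(36 - 2/7) = 12*(250/7) = 3000/7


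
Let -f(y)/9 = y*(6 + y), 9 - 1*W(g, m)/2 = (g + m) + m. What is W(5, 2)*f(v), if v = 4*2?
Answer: 0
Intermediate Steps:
W(g, m) = 18 - 4*m - 2*g (W(g, m) = 18 - 2*((g + m) + m) = 18 - 2*(g + 2*m) = 18 + (-4*m - 2*g) = 18 - 4*m - 2*g)
v = 8
f(y) = -9*y*(6 + y)
W(5, 2)*f(v) = (18 - 4*2 - 2*5)*(-9*8*(6 + 8)) = (18 - 8 - 10)*(-9*8*14) = 0*(-1008) = 0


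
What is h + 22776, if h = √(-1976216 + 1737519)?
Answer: 22776 + I*√238697 ≈ 22776.0 + 488.57*I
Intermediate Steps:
h = I*√238697 (h = √(-238697) = I*√238697 ≈ 488.57*I)
h + 22776 = I*√238697 + 22776 = 22776 + I*√238697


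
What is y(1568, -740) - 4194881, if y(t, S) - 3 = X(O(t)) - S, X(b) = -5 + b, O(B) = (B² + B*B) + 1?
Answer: 723106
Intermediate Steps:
O(B) = 1 + 2*B² (O(B) = (B² + B²) + 1 = 2*B² + 1 = 1 + 2*B²)
y(t, S) = -1 - S + 2*t² (y(t, S) = 3 + ((-5 + (1 + 2*t²)) - S) = 3 + ((-4 + 2*t²) - S) = 3 + (-4 - S + 2*t²) = -1 - S + 2*t²)
y(1568, -740) - 4194881 = (-1 - 1*(-740) + 2*1568²) - 4194881 = (-1 + 740 + 2*2458624) - 4194881 = (-1 + 740 + 4917248) - 4194881 = 4917987 - 4194881 = 723106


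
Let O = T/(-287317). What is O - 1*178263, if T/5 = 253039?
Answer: -51219255566/287317 ≈ -1.7827e+5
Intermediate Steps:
T = 1265195 (T = 5*253039 = 1265195)
O = -1265195/287317 (O = 1265195/(-287317) = 1265195*(-1/287317) = -1265195/287317 ≈ -4.4035)
O - 1*178263 = -1265195/287317 - 1*178263 = -1265195/287317 - 178263 = -51219255566/287317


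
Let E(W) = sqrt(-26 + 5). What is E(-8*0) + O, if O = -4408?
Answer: -4408 + I*sqrt(21) ≈ -4408.0 + 4.5826*I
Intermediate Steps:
E(W) = I*sqrt(21) (E(W) = sqrt(-21) = I*sqrt(21))
E(-8*0) + O = I*sqrt(21) - 4408 = -4408 + I*sqrt(21)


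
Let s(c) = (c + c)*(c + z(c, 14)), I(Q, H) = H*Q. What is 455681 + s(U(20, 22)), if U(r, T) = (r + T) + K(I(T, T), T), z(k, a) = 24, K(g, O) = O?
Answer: 466945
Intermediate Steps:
U(r, T) = r + 2*T (U(r, T) = (r + T) + T = (T + r) + T = r + 2*T)
s(c) = 2*c*(24 + c) (s(c) = (c + c)*(c + 24) = (2*c)*(24 + c) = 2*c*(24 + c))
455681 + s(U(20, 22)) = 455681 + 2*(20 + 2*22)*(24 + (20 + 2*22)) = 455681 + 2*(20 + 44)*(24 + (20 + 44)) = 455681 + 2*64*(24 + 64) = 455681 + 2*64*88 = 455681 + 11264 = 466945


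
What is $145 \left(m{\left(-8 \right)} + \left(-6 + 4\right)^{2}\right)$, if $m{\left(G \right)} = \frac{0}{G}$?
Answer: $580$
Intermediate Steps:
$m{\left(G \right)} = 0$
$145 \left(m{\left(-8 \right)} + \left(-6 + 4\right)^{2}\right) = 145 \left(0 + \left(-6 + 4\right)^{2}\right) = 145 \left(0 + \left(-2\right)^{2}\right) = 145 \left(0 + 4\right) = 145 \cdot 4 = 580$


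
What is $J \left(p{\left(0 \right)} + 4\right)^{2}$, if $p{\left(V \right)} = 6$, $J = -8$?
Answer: $-800$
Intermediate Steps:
$J \left(p{\left(0 \right)} + 4\right)^{2} = - 8 \left(6 + 4\right)^{2} = - 8 \cdot 10^{2} = \left(-8\right) 100 = -800$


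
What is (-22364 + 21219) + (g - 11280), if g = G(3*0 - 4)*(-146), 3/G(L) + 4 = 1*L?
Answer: -49481/4 ≈ -12370.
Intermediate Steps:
G(L) = 3/(-4 + L) (G(L) = 3/(-4 + 1*L) = 3/(-4 + L))
g = 219/4 (g = (3/(-4 + (3*0 - 4)))*(-146) = (3/(-4 + (0 - 4)))*(-146) = (3/(-4 - 4))*(-146) = (3/(-8))*(-146) = (3*(-1/8))*(-146) = -3/8*(-146) = 219/4 ≈ 54.750)
(-22364 + 21219) + (g - 11280) = (-22364 + 21219) + (219/4 - 11280) = -1145 - 44901/4 = -49481/4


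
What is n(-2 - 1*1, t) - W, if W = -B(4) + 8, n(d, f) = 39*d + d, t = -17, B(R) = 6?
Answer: -122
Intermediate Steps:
n(d, f) = 40*d
W = 2 (W = -1*6 + 8 = -6 + 8 = 2)
n(-2 - 1*1, t) - W = 40*(-2 - 1*1) - 1*2 = 40*(-2 - 1) - 2 = 40*(-3) - 2 = -120 - 2 = -122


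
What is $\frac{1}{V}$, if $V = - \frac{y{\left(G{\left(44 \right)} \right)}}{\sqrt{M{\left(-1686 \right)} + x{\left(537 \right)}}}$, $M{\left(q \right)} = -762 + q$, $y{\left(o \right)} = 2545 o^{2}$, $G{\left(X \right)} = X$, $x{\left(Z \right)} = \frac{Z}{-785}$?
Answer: $- \frac{i \sqrt{1508940345}}{3867789200} \approx - 1.0043 \cdot 10^{-5} i$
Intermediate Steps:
$x{\left(Z \right)} = - \frac{Z}{785}$ ($x{\left(Z \right)} = Z \left(- \frac{1}{785}\right) = - \frac{Z}{785}$)
$V = \frac{447920 i \sqrt{1508940345}}{174747}$ ($V = - \frac{2545 \cdot 44^{2}}{\sqrt{\left(-762 - 1686\right) - \frac{537}{785}}} = - \frac{2545 \cdot 1936}{\sqrt{-2448 - \frac{537}{785}}} = - \frac{4927120}{\sqrt{- \frac{1922217}{785}}} = - \frac{4927120}{\frac{1}{785} i \sqrt{1508940345}} = - 4927120 \left(- \frac{i \sqrt{1508940345}}{1922217}\right) = - \frac{\left(-447920\right) i \sqrt{1508940345}}{174747} = \frac{447920 i \sqrt{1508940345}}{174747} \approx 99570.0 i$)
$\frac{1}{V} = \frac{1}{\frac{447920}{174747} i \sqrt{1508940345}} = - \frac{i \sqrt{1508940345}}{3867789200}$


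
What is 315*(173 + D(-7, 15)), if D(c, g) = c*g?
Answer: 21420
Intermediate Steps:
315*(173 + D(-7, 15)) = 315*(173 - 7*15) = 315*(173 - 105) = 315*68 = 21420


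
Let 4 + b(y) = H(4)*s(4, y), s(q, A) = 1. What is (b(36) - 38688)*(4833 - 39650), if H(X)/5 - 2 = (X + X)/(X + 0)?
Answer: 1346443024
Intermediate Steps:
H(X) = 20 (H(X) = 10 + 5*((X + X)/(X + 0)) = 10 + 5*((2*X)/X) = 10 + 5*2 = 10 + 10 = 20)
b(y) = 16 (b(y) = -4 + 20*1 = -4 + 20 = 16)
(b(36) - 38688)*(4833 - 39650) = (16 - 38688)*(4833 - 39650) = -38672*(-34817) = 1346443024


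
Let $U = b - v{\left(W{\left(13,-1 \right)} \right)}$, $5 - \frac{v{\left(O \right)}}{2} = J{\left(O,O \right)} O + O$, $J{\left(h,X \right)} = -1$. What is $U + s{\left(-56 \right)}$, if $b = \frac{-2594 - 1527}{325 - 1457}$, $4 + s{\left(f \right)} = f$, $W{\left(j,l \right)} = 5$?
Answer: $- \frac{75119}{1132} \approx -66.359$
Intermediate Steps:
$s{\left(f \right)} = -4 + f$
$v{\left(O \right)} = 10$ ($v{\left(O \right)} = 10 - 2 \left(- O + O\right) = 10 - 0 = 10 + 0 = 10$)
$b = \frac{4121}{1132}$ ($b = - \frac{4121}{-1132} = \left(-4121\right) \left(- \frac{1}{1132}\right) = \frac{4121}{1132} \approx 3.6405$)
$U = - \frac{7199}{1132}$ ($U = \frac{4121}{1132} - 10 = - \frac{7199}{1132} \approx -6.3595$)
$U + s{\left(-56 \right)} = - \frac{7199}{1132} - 60 = - \frac{75119}{1132}$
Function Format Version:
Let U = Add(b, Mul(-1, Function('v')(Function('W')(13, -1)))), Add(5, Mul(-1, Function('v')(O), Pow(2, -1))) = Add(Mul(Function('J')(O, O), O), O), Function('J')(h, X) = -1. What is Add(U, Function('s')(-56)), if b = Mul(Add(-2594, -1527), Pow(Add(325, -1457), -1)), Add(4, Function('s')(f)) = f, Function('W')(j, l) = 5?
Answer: Rational(-75119, 1132) ≈ -66.359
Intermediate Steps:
Function('s')(f) = Add(-4, f)
Function('v')(O) = 10 (Function('v')(O) = Add(10, Mul(-2, Add(Mul(-1, O), O))) = Add(10, Mul(-2, 0)) = Add(10, 0) = 10)
b = Rational(4121, 1132) (b = Mul(-4121, Pow(-1132, -1)) = Mul(-4121, Rational(-1, 1132)) = Rational(4121, 1132) ≈ 3.6405)
U = Rational(-7199, 1132) (U = Add(Rational(4121, 1132), Mul(-1, 10)) = Add(Rational(4121, 1132), -10) = Rational(-7199, 1132) ≈ -6.3595)
Add(U, Function('s')(-56)) = Add(Rational(-7199, 1132), Add(-4, -56)) = Add(Rational(-7199, 1132), -60) = Rational(-75119, 1132)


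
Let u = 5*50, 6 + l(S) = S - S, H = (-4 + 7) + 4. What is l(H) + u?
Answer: 244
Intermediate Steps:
H = 7 (H = 3 + 4 = 7)
l(S) = -6 (l(S) = -6 + (S - S) = -6 + 0 = -6)
u = 250
l(H) + u = -6 + 250 = 244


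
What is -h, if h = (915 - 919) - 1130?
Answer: 1134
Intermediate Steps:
h = -1134 (h = -4 - 1130 = -1134)
-h = -1*(-1134) = 1134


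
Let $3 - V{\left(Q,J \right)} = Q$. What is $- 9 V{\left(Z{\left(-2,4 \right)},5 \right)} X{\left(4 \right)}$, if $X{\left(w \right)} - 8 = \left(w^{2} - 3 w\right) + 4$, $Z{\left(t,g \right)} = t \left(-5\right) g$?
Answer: $5328$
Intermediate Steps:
$Z{\left(t,g \right)} = - 5 g t$ ($Z{\left(t,g \right)} = - 5 t g = - 5 g t$)
$V{\left(Q,J \right)} = 3 - Q$
$X{\left(w \right)} = 12 + w^{2} - 3 w$ ($X{\left(w \right)} = 8 + \left(\left(w^{2} - 3 w\right) + 4\right) = 8 + \left(4 + w^{2} - 3 w\right) = 12 + w^{2} - 3 w$)
$- 9 V{\left(Z{\left(-2,4 \right)},5 \right)} X{\left(4 \right)} = - 9 \left(3 - \left(-5\right) 4 \left(-2\right)\right) \left(12 + 4^{2} - 12\right) = - 9 \left(3 - 40\right) \left(12 + 16 - 12\right) = - 9 \left(3 - 40\right) 16 = \left(-9\right) \left(-37\right) 16 = 333 \cdot 16 = 5328$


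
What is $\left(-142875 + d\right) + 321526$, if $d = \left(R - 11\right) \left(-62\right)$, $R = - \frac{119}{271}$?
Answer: $\frac{48606621}{271} \approx 1.7936 \cdot 10^{5}$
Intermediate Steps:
$R = - \frac{119}{271}$ ($R = \left(-119\right) \frac{1}{271} = - \frac{119}{271} \approx -0.43911$)
$d = \frac{192200}{271}$ ($d = \left(- \frac{119}{271} - 11\right) \left(-62\right) = \left(- \frac{3100}{271}\right) \left(-62\right) = \frac{192200}{271} \approx 709.22$)
$\left(-142875 + d\right) + 321526 = \left(-142875 + \frac{192200}{271}\right) + 321526 = - \frac{38526925}{271} + 321526 = \frac{48606621}{271}$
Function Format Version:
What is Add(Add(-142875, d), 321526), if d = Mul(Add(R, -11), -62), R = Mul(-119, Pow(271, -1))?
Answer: Rational(48606621, 271) ≈ 1.7936e+5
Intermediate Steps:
R = Rational(-119, 271) (R = Mul(-119, Rational(1, 271)) = Rational(-119, 271) ≈ -0.43911)
d = Rational(192200, 271) (d = Mul(Add(Rational(-119, 271), -11), -62) = Mul(Rational(-3100, 271), -62) = Rational(192200, 271) ≈ 709.22)
Add(Add(-142875, d), 321526) = Add(Add(-142875, Rational(192200, 271)), 321526) = Add(Rational(-38526925, 271), 321526) = Rational(48606621, 271)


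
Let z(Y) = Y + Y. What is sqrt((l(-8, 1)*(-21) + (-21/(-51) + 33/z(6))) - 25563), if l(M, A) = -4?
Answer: 11*I*sqrt(243389)/34 ≈ 159.61*I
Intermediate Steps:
z(Y) = 2*Y
sqrt((l(-8, 1)*(-21) + (-21/(-51) + 33/z(6))) - 25563) = sqrt((-4*(-21) + (-21/(-51) + 33/((2*6)))) - 25563) = sqrt((84 + (-21*(-1/51) + 33/12)) - 25563) = sqrt((84 + (7/17 + 33*(1/12))) - 25563) = sqrt((84 + (7/17 + 11/4)) - 25563) = sqrt((84 + 215/68) - 25563) = sqrt(5927/68 - 25563) = sqrt(-1732357/68) = 11*I*sqrt(243389)/34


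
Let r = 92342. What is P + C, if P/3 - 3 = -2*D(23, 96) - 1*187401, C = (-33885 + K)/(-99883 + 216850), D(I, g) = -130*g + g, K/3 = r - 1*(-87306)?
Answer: -19022174857/38989 ≈ -4.8789e+5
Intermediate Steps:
K = 538944 (K = 3*(92342 - 1*(-87306)) = 3*(92342 + 87306) = 3*179648 = 538944)
D(I, g) = -129*g
C = 168353/38989 (C = (-33885 + 538944)/(-99883 + 216850) = 505059/116967 = 505059*(1/116967) = 168353/38989 ≈ 4.3180)
P = -487890 (P = 9 + 3*(-(-258)*96 - 1*187401) = 9 + 3*(-2*(-12384) - 187401) = 9 + 3*(24768 - 187401) = 9 + 3*(-162633) = 9 - 487899 = -487890)
P + C = -487890 + 168353/38989 = -19022174857/38989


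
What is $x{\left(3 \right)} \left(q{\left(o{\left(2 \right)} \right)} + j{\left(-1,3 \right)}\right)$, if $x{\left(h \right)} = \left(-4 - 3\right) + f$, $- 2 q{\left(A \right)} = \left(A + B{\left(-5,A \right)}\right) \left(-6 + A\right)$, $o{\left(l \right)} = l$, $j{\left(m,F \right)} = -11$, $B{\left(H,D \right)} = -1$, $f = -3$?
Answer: $90$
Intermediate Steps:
$q{\left(A \right)} = - \frac{\left(-1 + A\right) \left(-6 + A\right)}{2}$ ($q{\left(A \right)} = - \frac{\left(A - 1\right) \left(-6 + A\right)}{2} = - \frac{\left(-1 + A\right) \left(-6 + A\right)}{2}$)
$x{\left(h \right)} = -10$ ($x{\left(h \right)} = \left(-4 - 3\right) - 3 = -7 - 3 = -10$)
$x{\left(3 \right)} \left(q{\left(o{\left(2 \right)} \right)} + j{\left(-1,3 \right)}\right) = - 10 \left(\left(-3 - \frac{2^{2}}{2} + \frac{7}{2} \cdot 2\right) - 11\right) = - 10 \left(\left(-3 - 2 + 7\right) - 11\right) = - 10 \left(2 - 11\right) = \left(-10\right) \left(-9\right) = 90$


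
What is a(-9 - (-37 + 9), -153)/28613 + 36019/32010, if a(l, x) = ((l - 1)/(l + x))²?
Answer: 4626418276193/4111484661570 ≈ 1.1252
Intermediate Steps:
a(l, x) = (-1 + l)²/(l + x)² (a(l, x) = ((-1 + l)/(l + x))² = (-1 + l)²/(l + x)²)
a(-9 - (-37 + 9), -153)/28613 + 36019/32010 = ((-1 + (-9 - (-37 + 9)))²/((-9 - (-37 + 9)) - 153)²)/28613 + 36019/32010 = ((-1 + (-9 - 1*(-28)))²/((-9 - 1*(-28)) - 153)²)*(1/28613) + 36019*(1/32010) = ((-1 + (-9 + 28))²/((-9 + 28) - 153)²)*(1/28613) + 36019/32010 = ((-1 + 19)²/(19 - 153)²)*(1/28613) + 36019/32010 = (18²/(-134)²)*(1/28613) + 36019/32010 = (324*(1/17956))*(1/28613) + 36019/32010 = (81/4489)*(1/28613) + 36019/32010 = 81/128443757 + 36019/32010 = 4626418276193/4111484661570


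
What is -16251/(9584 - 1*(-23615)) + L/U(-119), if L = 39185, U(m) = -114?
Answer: -1302755429/3784686 ≈ -344.22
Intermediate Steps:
-16251/(9584 - 1*(-23615)) + L/U(-119) = -16251/(9584 - 1*(-23615)) + 39185/(-114) = -16251/(9584 + 23615) + 39185*(-1/114) = -16251/33199 - 39185/114 = -1302755429/3784686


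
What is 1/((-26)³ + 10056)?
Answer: -1/7520 ≈ -0.00013298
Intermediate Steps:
1/((-26)³ + 10056) = 1/(-17576 + 10056) = 1/(-7520) = -1/7520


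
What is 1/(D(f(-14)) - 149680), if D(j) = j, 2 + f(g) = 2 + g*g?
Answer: -1/149484 ≈ -6.6897e-6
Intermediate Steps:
f(g) = g² (f(g) = -2 + (2 + g*g) = -2 + (2 + g²) = g²)
1/(D(f(-14)) - 149680) = 1/((-14)² - 149680) = 1/(196 - 149680) = 1/(-149484) = -1/149484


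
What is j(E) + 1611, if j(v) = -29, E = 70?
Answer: 1582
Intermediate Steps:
j(E) + 1611 = -29 + 1611 = 1582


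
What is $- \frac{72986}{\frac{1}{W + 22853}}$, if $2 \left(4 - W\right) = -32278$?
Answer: $-2846162056$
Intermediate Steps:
$W = 16143$ ($W = 4 - -16139 = 4 + 16139 = 16143$)
$- \frac{72986}{\frac{1}{W + 22853}} = - \frac{72986}{\frac{1}{16143 + 22853}} = - \frac{72986}{\frac{1}{38996}} = - 72986 \frac{1}{\frac{1}{38996}} = \left(-72986\right) 38996 = -2846162056$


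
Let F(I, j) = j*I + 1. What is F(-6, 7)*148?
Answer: -6068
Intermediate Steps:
F(I, j) = 1 + I*j (F(I, j) = I*j + 1 = 1 + I*j)
F(-6, 7)*148 = (1 - 6*7)*148 = (1 - 42)*148 = -41*148 = -6068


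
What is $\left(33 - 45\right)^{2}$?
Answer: $144$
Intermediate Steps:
$\left(33 - 45\right)^{2} = \left(-12\right)^{2} = 144$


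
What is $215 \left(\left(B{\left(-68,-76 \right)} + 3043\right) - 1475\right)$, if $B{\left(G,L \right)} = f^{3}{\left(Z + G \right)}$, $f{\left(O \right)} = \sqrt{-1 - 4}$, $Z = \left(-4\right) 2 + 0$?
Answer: $337120 - 1075 i \sqrt{5} \approx 3.3712 \cdot 10^{5} - 2403.8 i$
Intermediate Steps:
$Z = -8$ ($Z = -8 + 0 = -8$)
$f{\left(O \right)} = i \sqrt{5}$ ($f{\left(O \right)} = \sqrt{-5} = i \sqrt{5}$)
$B{\left(G,L \right)} = - 5 i \sqrt{5}$ ($B{\left(G,L \right)} = \left(i \sqrt{5}\right)^{3} = - 5 i \sqrt{5}$)
$215 \left(\left(B{\left(-68,-76 \right)} + 3043\right) - 1475\right) = 215 \left(\left(- 5 i \sqrt{5} + 3043\right) - 1475\right) = 215 \left(\left(3043 - 5 i \sqrt{5}\right) - 1475\right) = 215 \left(1568 - 5 i \sqrt{5}\right) = 337120 - 1075 i \sqrt{5}$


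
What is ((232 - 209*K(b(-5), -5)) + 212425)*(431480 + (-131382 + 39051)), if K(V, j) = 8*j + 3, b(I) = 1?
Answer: 74745048110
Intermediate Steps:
K(V, j) = 3 + 8*j
((232 - 209*K(b(-5), -5)) + 212425)*(431480 + (-131382 + 39051)) = ((232 - 209*(3 + 8*(-5))) + 212425)*(431480 + (-131382 + 39051)) = ((232 - 209*(3 - 40)) + 212425)*(431480 - 92331) = ((232 - 209*(-37)) + 212425)*339149 = ((232 + 7733) + 212425)*339149 = (7965 + 212425)*339149 = 220390*339149 = 74745048110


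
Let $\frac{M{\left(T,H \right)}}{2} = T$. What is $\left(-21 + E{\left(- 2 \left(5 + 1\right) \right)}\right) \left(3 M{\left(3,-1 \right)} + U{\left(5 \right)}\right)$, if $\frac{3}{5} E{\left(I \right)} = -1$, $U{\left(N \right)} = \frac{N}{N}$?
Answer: $- \frac{1292}{3} \approx -430.67$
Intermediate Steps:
$U{\left(N \right)} = 1$
$M{\left(T,H \right)} = 2 T$
$E{\left(I \right)} = - \frac{5}{3}$ ($E{\left(I \right)} = \frac{5}{3} \left(-1\right) = - \frac{5}{3}$)
$\left(-21 + E{\left(- 2 \left(5 + 1\right) \right)}\right) \left(3 M{\left(3,-1 \right)} + U{\left(5 \right)}\right) = \left(-21 - \frac{5}{3}\right) \left(3 \cdot 2 \cdot 3 + 1\right) = - \frac{68 \left(3 \cdot 6 + 1\right)}{3} = - \frac{68 \left(18 + 1\right)}{3} = \left(- \frac{68}{3}\right) 19 = - \frac{1292}{3}$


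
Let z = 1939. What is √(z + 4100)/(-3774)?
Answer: -√671/1258 ≈ -0.020591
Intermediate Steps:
√(z + 4100)/(-3774) = √(1939 + 4100)/(-3774) = √6039*(-1/3774) = (3*√671)*(-1/3774) = -√671/1258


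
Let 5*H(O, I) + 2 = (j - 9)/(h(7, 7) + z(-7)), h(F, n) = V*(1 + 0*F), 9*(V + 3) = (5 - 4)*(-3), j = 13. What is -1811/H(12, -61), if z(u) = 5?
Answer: -45275/2 ≈ -22638.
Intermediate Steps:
V = -10/3 (V = -3 + ((5 - 4)*(-3))/9 = -3 + (1*(-3))/9 = -3 + (⅑)*(-3) = -3 - ⅓ = -10/3 ≈ -3.3333)
h(F, n) = -10/3 (h(F, n) = -10*(1 + 0*F)/3 = -10*(1 + 0)/3 = -10/3*1 = -10/3)
H(O, I) = 2/25 (H(O, I) = -⅖ + ((13 - 9)/(-10/3 + 5))/5 = -⅖ + (4/(5/3))/5 = -⅖ + (4*(⅗))/5 = -⅖ + (⅕)*(12/5) = -⅖ + 12/25 = 2/25)
-1811/H(12, -61) = -1811/2/25 = -1811*25/2 = -45275/2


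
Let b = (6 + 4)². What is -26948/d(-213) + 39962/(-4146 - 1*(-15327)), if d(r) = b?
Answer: -74327347/279525 ≈ -265.91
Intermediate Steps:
b = 100 (b = 10² = 100)
d(r) = 100
-26948/d(-213) + 39962/(-4146 - 1*(-15327)) = -26948/100 + 39962/(-4146 - 1*(-15327)) = -26948*1/100 + 39962/(-4146 + 15327) = -6737/25 + 39962/11181 = -74327347/279525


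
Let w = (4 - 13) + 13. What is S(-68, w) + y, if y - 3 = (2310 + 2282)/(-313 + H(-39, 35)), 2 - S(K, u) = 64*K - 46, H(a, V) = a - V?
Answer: 1699369/387 ≈ 4391.1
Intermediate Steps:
w = 4 (w = -9 + 13 = 4)
S(K, u) = 48 - 64*K (S(K, u) = 2 - (64*K - 46) = 2 - (-46 + 64*K) = 2 + (46 - 64*K) = 48 - 64*K)
y = -3431/387 (y = 3 + (2310 + 2282)/(-313 + (-39 - 1*35)) = 3 + 4592/(-313 + (-39 - 35)) = 3 + 4592/(-313 - 74) = 3 + 4592/(-387) = 3 + 4592*(-1/387) = 3 - 4592/387 = -3431/387 ≈ -8.8656)
S(-68, w) + y = (48 - 64*(-68)) - 3431/387 = (48 + 4352) - 3431/387 = 4400 - 3431/387 = 1699369/387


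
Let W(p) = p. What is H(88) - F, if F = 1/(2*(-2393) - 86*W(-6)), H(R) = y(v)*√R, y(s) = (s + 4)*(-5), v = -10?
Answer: 1/4270 + 60*√22 ≈ 281.43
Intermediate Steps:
y(s) = -20 - 5*s (y(s) = (4 + s)*(-5) = -20 - 5*s)
H(R) = 30*√R (H(R) = (-20 - 5*(-10))*√R = (-20 + 50)*√R = 30*√R)
F = -1/4270 (F = 1/(2*(-2393) - 86*(-6)) = 1/(-4786 + 516) = 1/(-4270) = -1/4270 ≈ -0.00023419)
H(88) - F = 30*√88 - 1*(-1/4270) = 30*(2*√22) + 1/4270 = 60*√22 + 1/4270 = 1/4270 + 60*√22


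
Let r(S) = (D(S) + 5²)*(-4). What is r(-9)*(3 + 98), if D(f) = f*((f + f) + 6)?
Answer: -53732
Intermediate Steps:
D(f) = f*(6 + 2*f) (D(f) = f*(2*f + 6) = f*(6 + 2*f))
r(S) = -100 - 8*S*(3 + S) (r(S) = (2*S*(3 + S) + 5²)*(-4) = (2*S*(3 + S) + 25)*(-4) = (25 + 2*S*(3 + S))*(-4) = -100 - 8*S*(3 + S))
r(-9)*(3 + 98) = (-100 - 8*(-9)*(3 - 9))*(3 + 98) = (-100 - 8*(-9)*(-6))*101 = (-100 - 432)*101 = -532*101 = -53732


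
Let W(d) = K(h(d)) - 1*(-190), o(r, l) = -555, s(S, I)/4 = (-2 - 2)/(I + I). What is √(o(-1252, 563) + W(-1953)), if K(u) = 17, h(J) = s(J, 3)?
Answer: 2*I*√87 ≈ 18.655*I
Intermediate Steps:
s(S, I) = -8/I (s(S, I) = 4*((-2 - 2)/(I + I)) = 4*(-4*1/(2*I)) = 4*(-2/I) = -8/I)
h(J) = -8/3
W(d) = 207 (W(d) = 17 - 1*(-190) = 17 + 190 = 207)
√(o(-1252, 563) + W(-1953)) = √(-555 + 207) = √(-348) = 2*I*√87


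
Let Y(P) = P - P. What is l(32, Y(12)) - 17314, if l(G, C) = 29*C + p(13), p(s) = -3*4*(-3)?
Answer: -17278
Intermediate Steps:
p(s) = 36 (p(s) = -12*(-3) = 36)
Y(P) = 0
l(G, C) = 36 + 29*C (l(G, C) = 29*C + 36 = 36 + 29*C)
l(32, Y(12)) - 17314 = (36 + 29*0) - 17314 = (36 + 0) - 17314 = 36 - 17314 = -17278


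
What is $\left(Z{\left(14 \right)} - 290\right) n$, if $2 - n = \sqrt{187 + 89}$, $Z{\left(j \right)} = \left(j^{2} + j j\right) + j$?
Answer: $232 - 232 \sqrt{69} \approx -1695.1$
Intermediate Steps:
$Z{\left(j \right)} = j + 2 j^{2}$ ($Z{\left(j \right)} = \left(j^{2} + j^{2}\right) + j = 2 j^{2} + j = j + 2 j^{2}$)
$n = 2 - 2 \sqrt{69}$ ($n = 2 - \sqrt{187 + 89} = 2 - \sqrt{276} = 2 - 2 \sqrt{69} \approx -14.613$)
$\left(Z{\left(14 \right)} - 290\right) n = \left(14 \left(1 + 2 \cdot 14\right) - 290\right) \left(2 - 2 \sqrt{69}\right) = \left(14 \left(1 + 28\right) - 290\right) \left(2 - 2 \sqrt{69}\right) = \left(14 \cdot 29 - 290\right) \left(2 - 2 \sqrt{69}\right) = \left(406 - 290\right) \left(2 - 2 \sqrt{69}\right) = 116 \left(2 - 2 \sqrt{69}\right) = 232 - 232 \sqrt{69}$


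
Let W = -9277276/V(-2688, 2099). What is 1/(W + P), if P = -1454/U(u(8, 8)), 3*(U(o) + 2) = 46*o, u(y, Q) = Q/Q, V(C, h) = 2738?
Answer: -27380/95758549 ≈ -0.00028593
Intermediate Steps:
u(y, Q) = 1
U(o) = -2 + 46*o/3 (U(o) = -2 + (46*o)/3 = -2 + 46*o/3)
W = -4638638/1369 (W = -9277276/2738 = -9277276*1/2738 = -4638638/1369 ≈ -3388.3)
P = -2181/20 (P = -1454/(-2 + (46/3)*1) = -1454/(-2 + 46/3) = -1454/(40/3) = (3/40)*(-1454) = -2181/20 ≈ -109.05)
1/(W + P) = 1/(-4638638/1369 - 2181/20) = 1/(-95758549/27380) = -27380/95758549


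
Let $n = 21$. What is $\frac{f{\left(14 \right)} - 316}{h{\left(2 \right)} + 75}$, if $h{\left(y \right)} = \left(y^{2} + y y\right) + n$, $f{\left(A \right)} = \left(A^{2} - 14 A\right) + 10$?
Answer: $- \frac{153}{52} \approx -2.9423$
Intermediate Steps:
$f{\left(A \right)} = 10 + A^{2} - 14 A$
$h{\left(y \right)} = 21 + 2 y^{2}$ ($h{\left(y \right)} = \left(y^{2} + y y\right) + 21 = \left(y^{2} + y^{2}\right) + 21 = 2 y^{2} + 21 = 21 + 2 y^{2}$)
$\frac{f{\left(14 \right)} - 316}{h{\left(2 \right)} + 75} = \frac{\left(10 + 14^{2} - 196\right) - 316}{\left(21 + 2 \cdot 2^{2}\right) + 75} = \frac{\left(10 + 196 - 196\right) - 316}{\left(21 + 2 \cdot 4\right) + 75} = \frac{10 - 316}{\left(21 + 8\right) + 75} = - \frac{306}{29 + 75} = - \frac{306}{104} = \left(-306\right) \frac{1}{104} = - \frac{153}{52}$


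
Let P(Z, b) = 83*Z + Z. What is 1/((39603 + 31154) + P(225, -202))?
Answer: 1/89657 ≈ 1.1154e-5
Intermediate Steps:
P(Z, b) = 84*Z
1/((39603 + 31154) + P(225, -202)) = 1/((39603 + 31154) + 84*225) = 1/(70757 + 18900) = 1/89657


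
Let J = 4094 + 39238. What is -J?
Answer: -43332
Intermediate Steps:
J = 43332
-J = -1*43332 = -43332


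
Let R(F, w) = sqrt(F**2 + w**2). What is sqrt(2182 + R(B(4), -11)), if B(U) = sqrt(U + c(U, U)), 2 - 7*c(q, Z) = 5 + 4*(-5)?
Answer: sqrt(106918 + 14*sqrt(1561))/7 ≈ 46.833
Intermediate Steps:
c(q, Z) = 17/7 (c(q, Z) = 2/7 - (5 + 4*(-5))/7 = 2/7 - (5 - 20)/7 = 2/7 - 1/7*(-15) = 2/7 + 15/7 = 17/7)
B(U) = sqrt(17/7 + U) (B(U) = sqrt(U + 17/7) = sqrt(17/7 + U))
sqrt(2182 + R(B(4), -11)) = sqrt(2182 + sqrt((sqrt(119 + 49*4)/7)**2 + (-11)**2)) = sqrt(2182 + sqrt((sqrt(119 + 196)/7)**2 + 121)) = sqrt(2182 + sqrt((sqrt(315)/7)**2 + 121)) = sqrt(2182 + sqrt(((3*sqrt(35))/7)**2 + 121)) = sqrt(2182 + sqrt((3*sqrt(35)/7)**2 + 121)) = sqrt(2182 + sqrt(45/7 + 121)) = sqrt(2182 + sqrt(892/7)) = sqrt(2182 + 2*sqrt(1561)/7)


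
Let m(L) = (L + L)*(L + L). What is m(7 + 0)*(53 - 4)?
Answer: 9604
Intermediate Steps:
m(L) = 4*L² (m(L) = (2*L)*(2*L) = 4*L²)
m(7 + 0)*(53 - 4) = (4*(7 + 0)²)*(53 - 4) = (4*7²)*49 = (4*49)*49 = 196*49 = 9604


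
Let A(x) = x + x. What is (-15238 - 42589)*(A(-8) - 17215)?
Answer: 996417037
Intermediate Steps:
A(x) = 2*x
(-15238 - 42589)*(A(-8) - 17215) = (-15238 - 42589)*(2*(-8) - 17215) = -57827*(-16 - 17215) = -57827*(-17231) = 996417037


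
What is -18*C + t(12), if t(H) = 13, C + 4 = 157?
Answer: -2741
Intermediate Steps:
C = 153 (C = -4 + 157 = 153)
-18*C + t(12) = -18*153 + 13 = -2754 + 13 = -2741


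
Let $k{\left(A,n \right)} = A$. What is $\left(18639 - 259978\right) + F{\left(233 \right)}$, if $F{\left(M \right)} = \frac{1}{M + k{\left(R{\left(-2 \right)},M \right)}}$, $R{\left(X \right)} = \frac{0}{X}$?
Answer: $- \frac{56231986}{233} \approx -2.4134 \cdot 10^{5}$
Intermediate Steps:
$R{\left(X \right)} = 0$
$F{\left(M \right)} = \frac{1}{M}$ ($F{\left(M \right)} = \frac{1}{M + 0} = \frac{1}{M}$)
$\left(18639 - 259978\right) + F{\left(233 \right)} = \left(18639 - 259978\right) + \frac{1}{233} = -241339 + \frac{1}{233} = - \frac{56231986}{233}$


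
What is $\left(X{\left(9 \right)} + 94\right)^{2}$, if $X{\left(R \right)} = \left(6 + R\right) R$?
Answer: $52441$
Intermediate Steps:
$X{\left(R \right)} = R \left(6 + R\right)$
$\left(X{\left(9 \right)} + 94\right)^{2} = \left(9 \left(6 + 9\right) + 94\right)^{2} = \left(9 \cdot 15 + 94\right)^{2} = \left(135 + 94\right)^{2} = 229^{2} = 52441$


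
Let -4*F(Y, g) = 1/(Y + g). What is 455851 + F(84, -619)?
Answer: 975521141/2140 ≈ 4.5585e+5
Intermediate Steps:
F(Y, g) = -1/(4*(Y + g))
455851 + F(84, -619) = 455851 - 1/(4*84 + 4*(-619)) = 455851 - 1/(336 - 2476) = 455851 - 1/(-2140) = 455851 - 1*(-1/2140) = 455851 + 1/2140 = 975521141/2140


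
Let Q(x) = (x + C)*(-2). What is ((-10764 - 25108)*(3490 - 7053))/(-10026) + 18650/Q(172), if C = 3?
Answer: -449211625/35091 ≈ -12801.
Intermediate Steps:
Q(x) = -6 - 2*x (Q(x) = (x + 3)*(-2) = (3 + x)*(-2) = -6 - 2*x)
((-10764 - 25108)*(3490 - 7053))/(-10026) + 18650/Q(172) = ((-10764 - 25108)*(3490 - 7053))/(-10026) + 18650/(-6 - 2*172) = -35872*(-3563)*(-1/10026) + 18650/(-6 - 344) = 127811936*(-1/10026) + 18650/(-350) = -63905968/5013 + 18650*(-1/350) = -63905968/5013 - 373/7 = -449211625/35091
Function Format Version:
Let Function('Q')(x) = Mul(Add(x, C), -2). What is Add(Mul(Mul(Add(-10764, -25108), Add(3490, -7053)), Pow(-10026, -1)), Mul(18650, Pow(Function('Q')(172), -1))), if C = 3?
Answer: Rational(-449211625, 35091) ≈ -12801.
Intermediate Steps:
Function('Q')(x) = Add(-6, Mul(-2, x)) (Function('Q')(x) = Mul(Add(x, 3), -2) = Mul(Add(3, x), -2) = Add(-6, Mul(-2, x)))
Add(Mul(Mul(Add(-10764, -25108), Add(3490, -7053)), Pow(-10026, -1)), Mul(18650, Pow(Function('Q')(172), -1))) = Add(Mul(Mul(Add(-10764, -25108), Add(3490, -7053)), Pow(-10026, -1)), Mul(18650, Pow(Add(-6, Mul(-2, 172)), -1))) = Add(Mul(Mul(-35872, -3563), Rational(-1, 10026)), Mul(18650, Pow(Add(-6, -344), -1))) = Add(Mul(127811936, Rational(-1, 10026)), Mul(18650, Pow(-350, -1))) = Add(Rational(-63905968, 5013), Mul(18650, Rational(-1, 350))) = Add(Rational(-63905968, 5013), Rational(-373, 7)) = Rational(-449211625, 35091)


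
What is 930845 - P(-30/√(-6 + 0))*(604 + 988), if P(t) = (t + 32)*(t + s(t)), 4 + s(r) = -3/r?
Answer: 1378197 - 1139872*I*√6/5 ≈ 1.3782e+6 - 5.5842e+5*I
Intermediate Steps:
s(r) = -4 - 3/r
P(t) = (32 + t)*(-4 + t - 3/t) (P(t) = (t + 32)*(t + (-4 - 3/t)) = (32 + t)*(-4 + t - 3/t))
930845 - P(-30/√(-6 + 0))*(604 + 988) = 930845 - (-131 + (-30/√(-6 + 0))² - 96*(-√(-6 + 0)/30) + 28*(-30/√(-6 + 0)))*(604 + 988) = 930845 - (-131 + (-30*(-I*√6/6))² - 96*(-I*√6/30) + 28*(-30*(-I*√6/6)))*1592 = 930845 - (-131 + (-(-5)*I*√6)² - 96*(-I*√6/30) + 28*(-(-5)*I*√6))*1592 = 930845 - (-131 + (5*I*√6)² - 96*(-I*√6/30) + 28*(5*I*√6))*1592 = 930845 - (-131 - 150 - (-16)*I*√6/5 + 140*I*√6)*1592 = 930845 - (-131 - 150 + 16*I*√6/5 + 140*I*√6)*1592 = 930845 - (-281 + 716*I*√6/5)*1592 = 930845 - (-447352 + 1139872*I*√6/5) = 930845 + (447352 - 1139872*I*√6/5) = 1378197 - 1139872*I*√6/5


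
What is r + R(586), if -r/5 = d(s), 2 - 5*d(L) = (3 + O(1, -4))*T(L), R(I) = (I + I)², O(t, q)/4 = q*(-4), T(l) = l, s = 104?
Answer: 1380550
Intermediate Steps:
O(t, q) = -16*q (O(t, q) = 4*(q*(-4)) = 4*(-4*q) = -16*q)
R(I) = 4*I² (R(I) = (2*I)² = 4*I²)
d(L) = ⅖ - 67*L/5 (d(L) = ⅖ - (3 - 16*(-4))*L/5 = ⅖ - (3 + 64)*L/5 = ⅖ - 67*L/5)
r = 6966 (r = -5*(⅖ - 67/5*104) = -5*(⅖ - 6968/5) = -5*(-6966/5) = 6966)
r + R(586) = 6966 + 4*586² = 6966 + 4*343396 = 6966 + 1373584 = 1380550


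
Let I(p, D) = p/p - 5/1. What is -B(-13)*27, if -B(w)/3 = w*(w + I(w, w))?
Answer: 17901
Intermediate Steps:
I(p, D) = -4 (I(p, D) = 1 - 5*1 = 1 - 5 = -4)
B(w) = -3*w*(-4 + w) (B(w) = -3*w*(w - 4) = -3*w*(-4 + w))
-B(-13)*27 = -3*(-13)*(4 - 1*(-13))*27 = -3*(-13)*(4 + 13)*27 = -3*(-13)*17*27 = -(-663)*27 = -1*(-17901) = 17901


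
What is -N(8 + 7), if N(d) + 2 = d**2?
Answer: -223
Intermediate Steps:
N(d) = -2 + d**2
-N(8 + 7) = -(-2 + (8 + 7)**2) = -(-2 + 15**2) = -(-2 + 225) = -1*223 = -223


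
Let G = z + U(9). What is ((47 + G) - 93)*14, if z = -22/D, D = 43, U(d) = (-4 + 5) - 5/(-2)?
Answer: -25893/43 ≈ -602.16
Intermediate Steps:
U(d) = 7/2 (U(d) = 1 - 5*(-1/2) = 1 + 5/2 = 7/2)
z = -22/43 ≈ -0.51163
G = 257/86 (G = -22/43 + 7/2 = 257/86 ≈ 2.9884)
((47 + G) - 93)*14 = ((47 + 257/86) - 93)*14 = (4299/86 - 93)*14 = -3699/86*14 = -25893/43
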